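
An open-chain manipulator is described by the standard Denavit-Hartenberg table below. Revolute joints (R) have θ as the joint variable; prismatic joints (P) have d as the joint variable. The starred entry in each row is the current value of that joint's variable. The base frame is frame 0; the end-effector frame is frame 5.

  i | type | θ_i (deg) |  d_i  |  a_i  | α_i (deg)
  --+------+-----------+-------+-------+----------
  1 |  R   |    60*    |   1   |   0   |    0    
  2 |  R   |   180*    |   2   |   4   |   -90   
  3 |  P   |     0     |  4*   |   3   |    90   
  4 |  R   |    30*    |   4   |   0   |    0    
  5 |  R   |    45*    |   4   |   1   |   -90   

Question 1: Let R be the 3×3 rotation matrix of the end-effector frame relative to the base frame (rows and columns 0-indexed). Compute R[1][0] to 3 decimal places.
End-effector x-axis (col 0 of R) = (0.7071,-0.7071,0.0000)
R[1][0] = -0.7071

-0.707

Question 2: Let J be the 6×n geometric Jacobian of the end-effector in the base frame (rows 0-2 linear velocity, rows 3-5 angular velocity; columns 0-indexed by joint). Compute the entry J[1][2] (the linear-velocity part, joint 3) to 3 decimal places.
prismatic axis z_2 = (0.8660,-0.5000,0.0000)
J_v[:, 2] = z_2; J_ω[:, 2] = (0,0,0)
entry J[1][2] = -0.5000

-0.500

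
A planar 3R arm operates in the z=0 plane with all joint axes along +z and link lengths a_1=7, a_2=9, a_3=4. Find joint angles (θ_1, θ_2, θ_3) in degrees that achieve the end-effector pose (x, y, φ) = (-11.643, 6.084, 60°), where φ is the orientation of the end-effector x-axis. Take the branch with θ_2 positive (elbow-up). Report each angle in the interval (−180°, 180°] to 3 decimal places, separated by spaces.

135.000 60.002 -135.003

wrist centre = target − a_3·(cos φ, sin φ) = (-13.6430, 2.6199)
cos θ_2 = (192.9953−7²−9²)/(2·7·9) = 0.5000; θ_2 = 60.0025° (elbow-up)
β = atan2(2.6199,-13.6430) = 169.1297°; ψ = atan2(7.7944,11.4997) = 34.1292°
θ_1 = β − ψ = 135.0004°
θ_3 = φ − θ_1 − θ_2 = -135.0029° (wrapped to (-180°,180°])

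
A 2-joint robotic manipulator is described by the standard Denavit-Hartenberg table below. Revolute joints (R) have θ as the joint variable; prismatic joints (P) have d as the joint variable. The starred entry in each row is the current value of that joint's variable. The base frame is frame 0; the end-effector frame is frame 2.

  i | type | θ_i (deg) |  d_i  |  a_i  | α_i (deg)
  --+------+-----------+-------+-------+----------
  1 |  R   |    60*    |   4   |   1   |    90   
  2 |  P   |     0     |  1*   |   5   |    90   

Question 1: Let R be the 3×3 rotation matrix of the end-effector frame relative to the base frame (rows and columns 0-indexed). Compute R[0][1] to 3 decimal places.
End-effector y-axis (col 1 of R) = (0.8660,-0.5000,0.0000)
R[0][1] = 0.8660

0.866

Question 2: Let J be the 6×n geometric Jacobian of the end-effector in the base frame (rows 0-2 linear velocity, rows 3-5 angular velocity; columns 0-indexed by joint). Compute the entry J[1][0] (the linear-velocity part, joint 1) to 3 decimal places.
3.866

axis z_0 = ẑ; lever o_n−o_0 = (3.8660,4.6962,4.0000)
cross product → J_v[:, 0] = (-4.6962,3.8660,0.0000)
J_ω[:, 0] = z_0
entry J[1][0] = 3.8660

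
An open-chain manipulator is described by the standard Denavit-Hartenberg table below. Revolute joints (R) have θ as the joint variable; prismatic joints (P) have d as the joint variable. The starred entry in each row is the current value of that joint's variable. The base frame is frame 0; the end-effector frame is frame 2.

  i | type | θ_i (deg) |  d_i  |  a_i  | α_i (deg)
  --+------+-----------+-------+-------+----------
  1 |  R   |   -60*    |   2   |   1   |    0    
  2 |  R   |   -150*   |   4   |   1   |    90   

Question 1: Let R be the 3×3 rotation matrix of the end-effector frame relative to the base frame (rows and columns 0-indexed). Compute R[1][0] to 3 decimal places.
End-effector x-axis (col 0 of R) = (-0.8660,0.5000,0.0000)
R[1][0] = 0.5000

0.500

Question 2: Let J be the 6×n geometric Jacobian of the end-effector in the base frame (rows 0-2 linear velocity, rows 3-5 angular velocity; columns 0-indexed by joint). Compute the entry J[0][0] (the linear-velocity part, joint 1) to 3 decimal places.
0.366

axis z_0 = ẑ; lever o_n−o_0 = (-0.3660,-0.3660,6.0000)
cross product → J_v[:, 0] = (0.3660,-0.3660,0.0000)
J_ω[:, 0] = z_0
entry J[0][0] = 0.3660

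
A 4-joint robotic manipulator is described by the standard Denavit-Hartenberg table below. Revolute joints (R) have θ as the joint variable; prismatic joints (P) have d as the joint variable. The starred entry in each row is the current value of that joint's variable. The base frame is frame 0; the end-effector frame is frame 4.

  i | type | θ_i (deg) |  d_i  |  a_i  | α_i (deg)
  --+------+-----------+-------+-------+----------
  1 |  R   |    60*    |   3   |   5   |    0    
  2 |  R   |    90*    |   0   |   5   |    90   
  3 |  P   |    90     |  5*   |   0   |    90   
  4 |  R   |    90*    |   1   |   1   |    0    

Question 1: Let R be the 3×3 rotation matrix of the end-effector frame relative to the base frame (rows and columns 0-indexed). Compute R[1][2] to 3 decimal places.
0.500

End-effector z-axis (col 2 of R) = (-0.8660,0.5000,-0.0000)
R[1][2] = 0.5000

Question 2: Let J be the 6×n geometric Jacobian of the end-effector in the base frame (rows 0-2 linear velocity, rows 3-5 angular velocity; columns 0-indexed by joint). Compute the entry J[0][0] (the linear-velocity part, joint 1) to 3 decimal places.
-12.526

axis z_0 = ẑ; lever o_n−o_0 = (0.3038,12.5263,3.0000)
cross product → J_v[:, 0] = (-12.5263,0.3038,0.0000)
J_ω[:, 0] = z_0
entry J[0][0] = -12.5263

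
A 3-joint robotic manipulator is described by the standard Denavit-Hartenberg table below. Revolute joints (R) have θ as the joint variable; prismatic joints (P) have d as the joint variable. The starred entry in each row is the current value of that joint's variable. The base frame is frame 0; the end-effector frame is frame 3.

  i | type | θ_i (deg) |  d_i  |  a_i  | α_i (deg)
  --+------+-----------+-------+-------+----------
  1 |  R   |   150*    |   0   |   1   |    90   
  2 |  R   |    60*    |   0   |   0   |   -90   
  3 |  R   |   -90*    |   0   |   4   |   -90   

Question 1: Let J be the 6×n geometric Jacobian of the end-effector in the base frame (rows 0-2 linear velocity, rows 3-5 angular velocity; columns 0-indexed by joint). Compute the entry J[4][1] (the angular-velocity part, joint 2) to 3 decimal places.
0.866

axis z_1 = (0.5000,0.8660,0.0000); lever o_n−o_1 = (2.0000,3.4641,0.0000)
cross product → J_v[:, 1] = (0.0000,-0.0000,0.0000)
J_ω[:, 1] = z_1
entry J[4][1] = 0.8660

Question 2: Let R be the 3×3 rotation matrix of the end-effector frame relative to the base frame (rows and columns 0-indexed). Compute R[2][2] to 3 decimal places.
0.866

End-effector z-axis (col 2 of R) = (-0.4330,0.2500,0.8660)
R[2][2] = 0.8660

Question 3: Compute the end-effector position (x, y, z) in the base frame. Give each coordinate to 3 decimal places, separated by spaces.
after link 1: o_1 = (-0.8660, 0.5000, 0.0000)
after link 2: o_2 = (-0.8660, 0.5000, 0.0000)
after link 3: o_3 = (1.1340, 3.9641, 0.0000)

1.134 3.964 0.000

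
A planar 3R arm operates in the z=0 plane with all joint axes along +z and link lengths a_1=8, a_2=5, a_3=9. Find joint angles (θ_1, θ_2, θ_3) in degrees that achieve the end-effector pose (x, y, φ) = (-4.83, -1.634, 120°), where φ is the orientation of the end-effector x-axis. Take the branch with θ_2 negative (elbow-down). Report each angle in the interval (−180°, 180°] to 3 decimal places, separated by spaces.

-59.999 -90.000 -90.001

wrist centre = target − a_3·(cos φ, sin φ) = (-0.3300, -9.4282)
cos θ_2 = (89.0004−8²−5²)/(2·8·5) = 0.0000; θ_2 = -89.9997° (elbow-down)
β = atan2(-9.4282,-0.3300) = -92.0046°; ψ = atan2(-5.0000,8.0000) = -32.0053°
θ_1 = β − ψ = -59.9993°
θ_3 = φ − θ_1 − θ_2 = -90.0010° (wrapped to (-180°,180°])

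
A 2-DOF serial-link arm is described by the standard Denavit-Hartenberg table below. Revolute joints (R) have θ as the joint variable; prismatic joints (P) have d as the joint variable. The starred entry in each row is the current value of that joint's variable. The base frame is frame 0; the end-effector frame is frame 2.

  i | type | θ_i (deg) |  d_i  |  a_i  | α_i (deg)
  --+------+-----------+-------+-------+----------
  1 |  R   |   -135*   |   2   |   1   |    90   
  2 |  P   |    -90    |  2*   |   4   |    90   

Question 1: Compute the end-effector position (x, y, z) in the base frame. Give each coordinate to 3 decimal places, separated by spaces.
after link 1: o_1 = (-0.7071, -0.7071, 2.0000)
after link 2: o_2 = (-2.1213, 0.7071, -2.0000)

-2.121 0.707 -2.000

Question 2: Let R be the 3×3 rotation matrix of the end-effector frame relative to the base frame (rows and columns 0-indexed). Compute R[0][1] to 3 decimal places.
-0.707

End-effector y-axis (col 1 of R) = (-0.7071,0.7071,0.0000)
R[0][1] = -0.7071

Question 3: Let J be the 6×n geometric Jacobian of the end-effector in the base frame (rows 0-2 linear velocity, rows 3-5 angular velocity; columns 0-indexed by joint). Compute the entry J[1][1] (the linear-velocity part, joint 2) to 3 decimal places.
prismatic axis z_1 = (-0.7071,0.7071,0.0000)
J_v[:, 1] = z_1; J_ω[:, 1] = (0,0,0)
entry J[1][1] = 0.7071

0.707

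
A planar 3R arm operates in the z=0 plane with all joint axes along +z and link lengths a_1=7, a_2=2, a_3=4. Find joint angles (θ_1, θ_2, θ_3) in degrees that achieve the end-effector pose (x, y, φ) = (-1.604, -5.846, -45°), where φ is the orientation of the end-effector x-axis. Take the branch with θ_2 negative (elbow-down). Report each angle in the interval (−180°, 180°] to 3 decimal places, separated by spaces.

-135.004 -149.996 -120.000

wrist centre = target − a_3·(cos φ, sin φ) = (-4.4324, -3.0176)
cos θ_2 = (28.7522−7²−2²)/(2·7·2) = -0.8660; θ_2 = -149.9964° (elbow-down)
β = atan2(-3.0176,-4.4324) = -145.7532°; ψ = atan2(-1.0001,5.2680) = -10.7494°
θ_1 = β − ψ = -135.0038°
θ_3 = φ − θ_1 − θ_2 = -119.9998° (wrapped to (-180°,180°])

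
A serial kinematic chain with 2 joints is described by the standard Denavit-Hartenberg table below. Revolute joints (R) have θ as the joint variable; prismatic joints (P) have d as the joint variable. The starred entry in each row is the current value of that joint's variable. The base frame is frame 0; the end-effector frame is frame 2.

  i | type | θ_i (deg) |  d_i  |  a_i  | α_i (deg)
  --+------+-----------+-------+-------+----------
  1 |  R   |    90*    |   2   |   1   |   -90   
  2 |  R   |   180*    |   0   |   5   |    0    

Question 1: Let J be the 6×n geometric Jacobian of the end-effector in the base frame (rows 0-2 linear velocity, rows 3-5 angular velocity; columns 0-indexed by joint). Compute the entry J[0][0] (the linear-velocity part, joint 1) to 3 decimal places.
4.000

axis z_0 = ẑ; lever o_n−o_0 = (-0.0000,-4.0000,2.0000)
cross product → J_v[:, 0] = (4.0000,-0.0000,0.0000)
J_ω[:, 0] = z_0
entry J[0][0] = 4.0000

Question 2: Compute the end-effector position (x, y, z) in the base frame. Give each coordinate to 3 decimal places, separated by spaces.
-0.000 -4.000 2.000

after link 1: o_1 = (0.0000, 1.0000, 2.0000)
after link 2: o_2 = (-0.0000, -4.0000, 2.0000)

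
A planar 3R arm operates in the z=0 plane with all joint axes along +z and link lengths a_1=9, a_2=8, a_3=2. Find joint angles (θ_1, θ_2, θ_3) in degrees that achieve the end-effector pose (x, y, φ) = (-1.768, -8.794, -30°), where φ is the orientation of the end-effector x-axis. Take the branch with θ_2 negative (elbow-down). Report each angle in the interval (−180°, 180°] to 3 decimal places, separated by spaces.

wrist centre = target − a_3·(cos φ, sin φ) = (-3.5001, -7.7940)
cos θ_2 = (72.9968−9²−8²)/(2·9·8) = -0.5000; θ_2 = -120.0015° (elbow-down)
β = atan2(-7.7940,-3.5001) = -114.1834°; ψ = atan2(-6.9281,4.9998) = -54.1830°
θ_1 = β − ψ = -60.0004°
θ_3 = φ − θ_1 − θ_2 = 150.0018° (wrapped to (-180°,180°])

-60.000 -120.001 150.002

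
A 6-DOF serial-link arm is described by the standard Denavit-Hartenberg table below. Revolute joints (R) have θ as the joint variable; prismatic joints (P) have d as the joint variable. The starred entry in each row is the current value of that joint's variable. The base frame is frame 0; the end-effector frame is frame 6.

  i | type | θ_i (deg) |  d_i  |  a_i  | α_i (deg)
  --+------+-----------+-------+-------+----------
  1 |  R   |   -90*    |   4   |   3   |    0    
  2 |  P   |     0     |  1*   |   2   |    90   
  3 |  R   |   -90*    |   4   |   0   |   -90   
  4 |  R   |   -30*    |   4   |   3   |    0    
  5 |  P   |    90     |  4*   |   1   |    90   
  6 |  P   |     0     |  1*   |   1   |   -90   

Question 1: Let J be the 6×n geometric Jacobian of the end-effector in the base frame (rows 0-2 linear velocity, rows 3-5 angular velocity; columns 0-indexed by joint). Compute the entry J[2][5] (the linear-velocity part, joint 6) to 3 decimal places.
-0.866

prismatic axis z_5 = (-0.5000,-0.0000,-0.8660)
J_v[:, 5] = z_5; J_ω[:, 5] = (0,0,0)
entry J[2][5] = -0.8660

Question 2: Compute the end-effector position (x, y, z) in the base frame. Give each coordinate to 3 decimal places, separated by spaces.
after link 1: o_1 = (0.0000, -3.0000, 4.0000)
after link 2: o_2 = (0.0000, -5.0000, 5.0000)
after link 3: o_3 = (-4.0000, -5.0000, 5.0000)
after link 4: o_4 = (-5.5000, -9.0000, 2.4019)
after link 5: o_5 = (-4.6340, -13.0000, 1.9019)
after link 6: o_6 = (-4.2679, -13.0000, 0.5359)

-4.268 -13.000 0.536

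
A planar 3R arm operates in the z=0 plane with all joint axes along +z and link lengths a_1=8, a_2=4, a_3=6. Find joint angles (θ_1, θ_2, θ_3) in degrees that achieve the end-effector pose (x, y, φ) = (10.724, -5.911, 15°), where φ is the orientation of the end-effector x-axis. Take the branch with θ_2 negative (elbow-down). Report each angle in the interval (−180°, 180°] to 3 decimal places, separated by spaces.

-29.998 -90.000 134.998

wrist centre = target − a_3·(cos φ, sin φ) = (4.9284, -7.4639)
cos θ_2 = (79.9996−8²−4²)/(2·8·4) = -0.0000; θ_2 = -90.0004° (elbow-down)
β = atan2(-7.4639,4.9284) = -56.5631°; ψ = atan2(-4.0000,8.0000) = -26.5651°
θ_1 = β − ψ = -29.9980°
θ_3 = φ − θ_1 − θ_2 = 134.9983° (wrapped to (-180°,180°])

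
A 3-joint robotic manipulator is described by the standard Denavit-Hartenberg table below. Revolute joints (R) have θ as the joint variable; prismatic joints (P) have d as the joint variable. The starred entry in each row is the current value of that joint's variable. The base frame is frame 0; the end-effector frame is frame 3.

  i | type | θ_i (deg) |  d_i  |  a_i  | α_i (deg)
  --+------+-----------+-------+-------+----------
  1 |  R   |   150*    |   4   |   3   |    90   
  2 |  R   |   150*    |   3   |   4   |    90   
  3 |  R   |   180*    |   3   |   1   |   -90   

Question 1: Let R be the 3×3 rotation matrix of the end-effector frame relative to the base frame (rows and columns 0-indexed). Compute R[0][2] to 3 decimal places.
End-effector z-axis (col 2 of R) = (-0.5000,-0.8660,-0.0000)
R[0][2] = -0.5000

-0.500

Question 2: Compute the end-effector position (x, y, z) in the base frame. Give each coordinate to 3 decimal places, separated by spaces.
after link 1: o_1 = (-2.5981, 1.5000, 4.0000)
after link 2: o_2 = (1.9019, 2.3660, 6.0000)
after link 3: o_3 = (-0.1471, 3.5490, 8.0981)

-0.147 3.549 8.098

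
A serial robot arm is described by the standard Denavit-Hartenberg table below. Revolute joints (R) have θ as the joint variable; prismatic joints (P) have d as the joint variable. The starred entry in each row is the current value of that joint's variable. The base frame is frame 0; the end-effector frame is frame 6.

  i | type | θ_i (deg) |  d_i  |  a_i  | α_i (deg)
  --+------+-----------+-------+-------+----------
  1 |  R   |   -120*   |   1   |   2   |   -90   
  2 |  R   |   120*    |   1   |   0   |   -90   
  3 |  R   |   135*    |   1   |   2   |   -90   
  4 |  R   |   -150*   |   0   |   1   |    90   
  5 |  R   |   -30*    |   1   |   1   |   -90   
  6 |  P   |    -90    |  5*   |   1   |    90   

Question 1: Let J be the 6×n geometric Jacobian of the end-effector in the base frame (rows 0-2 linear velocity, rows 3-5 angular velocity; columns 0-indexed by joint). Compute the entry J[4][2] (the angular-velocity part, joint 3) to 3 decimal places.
axis z_2 = (0.4330,0.7500,0.5000); lever o_n−o_2 = (4.4914,-1.5704,1.3679)
cross product → J_v[:, 2] = (1.8111,1.6534,-4.0485)
J_ω[:, 2] = z_2
entry J[4][2] = 0.7500

0.750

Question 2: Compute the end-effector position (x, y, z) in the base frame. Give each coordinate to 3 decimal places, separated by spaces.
4.357 -3.802 2.368

after link 1: o_1 = (-1.0000, -1.7321, 1.0000)
after link 2: o_2 = (-0.1340, -2.2321, 1.0000)
after link 3: o_3 = (-1.2793, -1.3873, 2.7247)
after link 4: o_4 = (-0.3793, -1.0533, 2.4444)
after link 5: o_5 = (0.2018, -1.1074, 1.1563)
after link 6: o_6 = (4.3574, -3.8024, 2.3679)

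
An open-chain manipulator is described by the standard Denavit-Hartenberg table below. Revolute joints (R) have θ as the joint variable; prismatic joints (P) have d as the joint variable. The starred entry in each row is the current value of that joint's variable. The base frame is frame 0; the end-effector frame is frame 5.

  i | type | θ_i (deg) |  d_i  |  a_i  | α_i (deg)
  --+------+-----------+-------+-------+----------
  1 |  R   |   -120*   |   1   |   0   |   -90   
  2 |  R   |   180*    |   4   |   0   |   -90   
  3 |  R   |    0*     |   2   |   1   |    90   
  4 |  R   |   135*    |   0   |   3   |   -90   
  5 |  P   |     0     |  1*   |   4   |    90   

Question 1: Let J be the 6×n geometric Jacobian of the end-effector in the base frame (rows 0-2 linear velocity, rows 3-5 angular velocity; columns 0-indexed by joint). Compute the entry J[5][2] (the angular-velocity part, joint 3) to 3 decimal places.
1.000

axis z_2 = (0.0000,0.0000,1.0000); lever o_n−o_2 = (-2.3284,-4.0330,6.2426)
cross product → J_v[:, 2] = (4.0330,-2.3284,-0.0000)
J_ω[:, 2] = z_2
entry J[5][2] = 1.0000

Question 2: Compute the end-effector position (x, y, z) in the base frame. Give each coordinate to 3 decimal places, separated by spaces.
1.136 -6.033 7.243

after link 1: o_1 = (0.0000, 0.0000, 1.0000)
after link 2: o_2 = (3.4641, -2.0000, 1.0000)
after link 3: o_3 = (3.9641, -1.1340, 3.0000)
after link 4: o_4 = (2.9034, -2.9711, 5.1213)
after link 5: o_5 = (1.1357, -6.0330, 7.2426)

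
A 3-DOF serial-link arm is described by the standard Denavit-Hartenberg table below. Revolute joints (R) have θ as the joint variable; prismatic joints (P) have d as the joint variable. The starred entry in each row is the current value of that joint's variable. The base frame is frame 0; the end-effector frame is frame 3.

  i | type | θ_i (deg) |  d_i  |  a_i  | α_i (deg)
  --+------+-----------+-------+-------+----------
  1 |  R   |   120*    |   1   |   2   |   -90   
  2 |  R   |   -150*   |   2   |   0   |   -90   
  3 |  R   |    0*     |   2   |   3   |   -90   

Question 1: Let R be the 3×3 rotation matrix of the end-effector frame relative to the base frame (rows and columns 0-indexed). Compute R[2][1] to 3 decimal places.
End-effector y-axis (col 1 of R) = (0.2500,-0.4330,-0.8660)
R[2][1] = -0.8660

-0.866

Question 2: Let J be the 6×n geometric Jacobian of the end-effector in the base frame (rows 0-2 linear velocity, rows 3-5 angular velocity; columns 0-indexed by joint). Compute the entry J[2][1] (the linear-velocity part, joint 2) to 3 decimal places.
1.598

axis z_1 = (-0.8660,-0.5000,0.0000); lever o_n−o_1 = (-0.9330,-2.3840,3.2321)
cross product → J_v[:, 1] = (-1.6160,2.7990,1.5981)
J_ω[:, 1] = z_1
entry J[2][1] = 1.5981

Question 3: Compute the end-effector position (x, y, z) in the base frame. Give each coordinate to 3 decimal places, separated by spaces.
-1.933 -0.652 4.232

after link 1: o_1 = (-1.0000, 1.7321, 1.0000)
after link 2: o_2 = (-2.7321, 0.7321, 1.0000)
after link 3: o_3 = (-1.9330, -0.6519, 4.2321)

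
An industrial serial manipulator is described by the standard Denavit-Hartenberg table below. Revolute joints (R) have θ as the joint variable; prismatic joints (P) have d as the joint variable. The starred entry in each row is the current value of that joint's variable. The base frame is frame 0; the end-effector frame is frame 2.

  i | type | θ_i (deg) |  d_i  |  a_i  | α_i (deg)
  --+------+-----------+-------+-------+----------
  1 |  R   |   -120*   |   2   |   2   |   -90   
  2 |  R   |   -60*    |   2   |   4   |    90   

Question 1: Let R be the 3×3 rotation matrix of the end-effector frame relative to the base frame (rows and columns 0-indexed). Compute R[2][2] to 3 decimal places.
End-effector z-axis (col 2 of R) = (0.4330,0.7500,0.5000)
R[2][2] = 0.5000

0.500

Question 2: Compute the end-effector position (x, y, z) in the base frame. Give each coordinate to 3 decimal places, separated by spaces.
after link 1: o_1 = (-1.0000, -1.7321, 2.0000)
after link 2: o_2 = (-0.2679, -4.4641, 5.4641)

-0.268 -4.464 5.464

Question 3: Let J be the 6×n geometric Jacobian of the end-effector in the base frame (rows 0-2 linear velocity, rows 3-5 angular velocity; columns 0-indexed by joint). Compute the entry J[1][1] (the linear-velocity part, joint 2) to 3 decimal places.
-3.000

axis z_1 = (0.8660,-0.5000,0.0000); lever o_n−o_1 = (0.7321,-2.7321,3.4641)
cross product → J_v[:, 1] = (-1.7321,-3.0000,-2.0000)
J_ω[:, 1] = z_1
entry J[1][1] = -3.0000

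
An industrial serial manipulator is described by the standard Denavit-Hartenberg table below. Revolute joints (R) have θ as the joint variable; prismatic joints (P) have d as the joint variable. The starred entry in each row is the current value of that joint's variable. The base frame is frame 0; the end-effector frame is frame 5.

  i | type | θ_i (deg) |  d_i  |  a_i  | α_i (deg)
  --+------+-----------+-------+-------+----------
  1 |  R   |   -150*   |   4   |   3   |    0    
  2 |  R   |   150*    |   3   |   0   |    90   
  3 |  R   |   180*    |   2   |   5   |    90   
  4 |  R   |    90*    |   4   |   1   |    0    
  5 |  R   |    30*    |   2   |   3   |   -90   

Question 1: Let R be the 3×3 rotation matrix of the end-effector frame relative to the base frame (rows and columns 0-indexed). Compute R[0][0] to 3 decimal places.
0.500

End-effector x-axis (col 0 of R) = (0.5000,-0.8660,-0.0000)
R[0][0] = 0.5000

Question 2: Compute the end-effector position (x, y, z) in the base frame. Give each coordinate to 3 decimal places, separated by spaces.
after link 1: o_1 = (-2.5981, -1.5000, 4.0000)
after link 2: o_2 = (-2.5981, -1.5000, 7.0000)
after link 3: o_3 = (-7.5981, -3.5000, 7.0000)
after link 4: o_4 = (-7.5981, -4.5000, 11.0000)
after link 5: o_5 = (-6.0981, -7.0981, 13.0000)

-6.098 -7.098 13.000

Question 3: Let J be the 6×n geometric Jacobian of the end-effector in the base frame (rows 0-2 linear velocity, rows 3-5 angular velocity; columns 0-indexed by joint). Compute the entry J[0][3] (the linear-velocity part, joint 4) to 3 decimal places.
axis z_3 = (0.0000,0.0000,1.0000); lever o_n−o_3 = (1.5000,-3.5981,6.0000)
cross product → J_v[:, 3] = (3.5981,1.5000,-0.0000)
J_ω[:, 3] = z_3
entry J[0][3] = 3.5981

3.598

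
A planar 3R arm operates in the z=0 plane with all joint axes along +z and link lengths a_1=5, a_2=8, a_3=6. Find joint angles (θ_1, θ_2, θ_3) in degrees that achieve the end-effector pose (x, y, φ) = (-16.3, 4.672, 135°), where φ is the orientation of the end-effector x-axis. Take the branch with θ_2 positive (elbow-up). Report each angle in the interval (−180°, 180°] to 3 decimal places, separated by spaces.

wrist centre = target − a_3·(cos φ, sin φ) = (-12.0574, 0.4294)
cos θ_2 = (145.5643−5²−8²)/(2·5·8) = 0.7071; θ_2 = 45.0043° (elbow-up)
β = atan2(0.4294,-12.0574) = 177.9606°; ψ = atan2(5.6573,10.6564) = 27.9629°
θ_1 = β − ψ = 149.9976°
θ_3 = φ − θ_1 − θ_2 = -60.0020° (wrapped to (-180°,180°])

149.998 45.004 -60.002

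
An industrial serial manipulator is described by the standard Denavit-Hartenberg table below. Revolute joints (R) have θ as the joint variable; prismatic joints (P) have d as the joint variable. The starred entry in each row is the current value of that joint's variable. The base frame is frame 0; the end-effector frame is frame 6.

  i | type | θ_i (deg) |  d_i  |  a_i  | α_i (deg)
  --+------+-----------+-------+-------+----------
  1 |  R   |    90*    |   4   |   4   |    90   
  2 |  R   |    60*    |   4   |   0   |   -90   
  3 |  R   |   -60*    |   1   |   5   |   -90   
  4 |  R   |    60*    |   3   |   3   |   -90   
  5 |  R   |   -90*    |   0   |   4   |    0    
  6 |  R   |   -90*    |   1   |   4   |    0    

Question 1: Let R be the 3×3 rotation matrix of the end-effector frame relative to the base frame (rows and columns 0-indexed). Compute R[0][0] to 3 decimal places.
-0.433

End-effector x-axis (col 0 of R) = (-0.4330,-0.8750,0.2165)
R[0][0] = -0.4330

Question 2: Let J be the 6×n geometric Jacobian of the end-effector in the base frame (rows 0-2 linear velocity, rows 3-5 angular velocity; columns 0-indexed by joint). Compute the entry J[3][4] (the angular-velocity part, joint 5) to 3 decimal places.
-0.750

axis z_4 = (-0.7500,0.2165,-0.6250); lever o_n−o_4 = (-4.4821,-1.5514,3.2410)
cross product → J_v[:, 4] = (-0.2679,5.2321,2.1340)
J_ω[:, 4] = z_4
entry J[3][4] = -0.7500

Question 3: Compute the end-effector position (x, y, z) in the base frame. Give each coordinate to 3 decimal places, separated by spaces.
3.647 6.757 11.507

after link 1: o_1 = (0.0000, 4.0000, 4.0000)
after link 2: o_2 = (4.0000, 4.0000, 4.0000)
after link 3: o_3 = (8.3301, 4.3840, 6.6651)
after link 4: o_4 = (8.1292, 8.3080, 8.2655)
after link 5: o_5 = (6.1292, 10.0401, 11.2655)
after link 6: o_6 = (3.6471, 6.7566, 11.5066)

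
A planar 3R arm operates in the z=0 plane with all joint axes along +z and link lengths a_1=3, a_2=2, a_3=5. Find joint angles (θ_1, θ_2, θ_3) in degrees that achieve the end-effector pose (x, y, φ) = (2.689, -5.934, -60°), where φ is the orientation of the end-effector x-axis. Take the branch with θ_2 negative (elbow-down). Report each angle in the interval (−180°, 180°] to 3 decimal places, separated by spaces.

-45.015 -149.996 135.011

wrist centre = target − a_3·(cos φ, sin φ) = (0.1890, -1.6039)
cos θ_2 = (2.6081−3²−2²)/(2·3·2) = -0.8660; θ_2 = -149.9959° (elbow-down)
β = atan2(-1.6039,0.1890) = -83.2793°; ψ = atan2(-1.0001,1.2680) = -38.2639°
θ_1 = β − ψ = -45.0154°
θ_3 = φ − θ_1 − θ_2 = 135.0113° (wrapped to (-180°,180°])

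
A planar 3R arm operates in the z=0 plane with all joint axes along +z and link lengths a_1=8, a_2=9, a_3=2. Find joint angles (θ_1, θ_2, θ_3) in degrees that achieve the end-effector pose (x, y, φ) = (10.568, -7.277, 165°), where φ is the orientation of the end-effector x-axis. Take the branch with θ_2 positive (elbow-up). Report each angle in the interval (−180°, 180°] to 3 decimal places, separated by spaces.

wrist centre = target − a_3·(cos φ, sin φ) = (12.4999, -7.7946)
cos θ_2 = (217.0027−8²−9²)/(2·8·9) = 0.5000; θ_2 = 59.9988° (elbow-up)
β = atan2(-7.7946,12.4999) = -31.9468°; ψ = atan2(7.7941,12.5002) = 31.9445°
θ_1 = β − ψ = -63.8912°
θ_3 = φ − θ_1 − θ_2 = 168.8925° (wrapped to (-180°,180°])

-63.891 59.999 168.892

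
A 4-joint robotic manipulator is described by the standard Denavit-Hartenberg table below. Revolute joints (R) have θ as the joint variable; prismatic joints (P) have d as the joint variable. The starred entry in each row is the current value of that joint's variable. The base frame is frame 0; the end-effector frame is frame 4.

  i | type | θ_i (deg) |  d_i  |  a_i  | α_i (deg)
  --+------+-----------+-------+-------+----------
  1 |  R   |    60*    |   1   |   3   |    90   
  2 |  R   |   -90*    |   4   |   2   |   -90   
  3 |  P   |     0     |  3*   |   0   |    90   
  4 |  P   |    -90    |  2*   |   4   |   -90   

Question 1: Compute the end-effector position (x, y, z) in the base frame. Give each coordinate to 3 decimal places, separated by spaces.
6.196 -1.268 -1.000

after link 1: o_1 = (1.5000, 2.5981, 1.0000)
after link 2: o_2 = (4.9641, 0.5981, -1.0000)
after link 3: o_3 = (6.4641, 3.1962, -1.0000)
after link 4: o_4 = (6.1962, -1.2679, -1.0000)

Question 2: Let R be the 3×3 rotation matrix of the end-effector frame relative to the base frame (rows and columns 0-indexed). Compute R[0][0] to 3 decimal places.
-0.500

End-effector x-axis (col 0 of R) = (-0.5000,-0.8660,-0.0000)
R[0][0] = -0.5000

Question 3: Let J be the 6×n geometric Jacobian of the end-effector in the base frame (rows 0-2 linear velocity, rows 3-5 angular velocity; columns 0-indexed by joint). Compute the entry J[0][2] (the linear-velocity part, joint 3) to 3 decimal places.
prismatic axis z_2 = (0.5000,0.8660,0.0000)
J_v[:, 2] = z_2; J_ω[:, 2] = (0,0,0)
entry J[0][2] = 0.5000

0.500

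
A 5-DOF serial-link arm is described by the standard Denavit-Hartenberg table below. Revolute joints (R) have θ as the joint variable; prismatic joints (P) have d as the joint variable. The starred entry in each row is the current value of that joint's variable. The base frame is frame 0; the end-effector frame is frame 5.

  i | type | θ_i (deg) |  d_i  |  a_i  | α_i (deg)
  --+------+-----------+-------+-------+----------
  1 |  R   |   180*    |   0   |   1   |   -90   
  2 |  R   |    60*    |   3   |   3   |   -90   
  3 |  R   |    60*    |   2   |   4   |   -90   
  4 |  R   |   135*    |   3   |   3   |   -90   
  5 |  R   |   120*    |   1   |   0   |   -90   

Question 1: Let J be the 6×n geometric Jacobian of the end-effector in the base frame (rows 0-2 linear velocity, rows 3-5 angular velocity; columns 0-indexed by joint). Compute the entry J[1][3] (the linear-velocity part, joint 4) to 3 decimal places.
axis z_3 = (0.4330,0.5000,0.7500); lever o_n−o_3 = (0.7814,-0.9495,4.1819)
cross product → J_v[:, 3] = (2.8030,-1.2247,-0.8018)
J_ω[:, 3] = z_3
entry J[1][3] = -1.2247

-1.225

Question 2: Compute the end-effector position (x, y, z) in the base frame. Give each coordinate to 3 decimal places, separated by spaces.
-0.987 -0.485 -1.148

after link 1: o_1 = (-1.0000, 0.0000, 0.0000)
after link 2: o_2 = (-2.5000, -3.0000, -2.5981)
after link 3: o_3 = (-1.7679, 0.4641, -5.3301)
after link 4: o_4 = (-1.7757, 0.1270, -1.1009)
after link 5: o_5 = (-0.9865, -0.4854, -1.1483)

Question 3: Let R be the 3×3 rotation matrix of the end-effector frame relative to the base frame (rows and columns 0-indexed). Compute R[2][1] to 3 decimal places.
End-effector y-axis (col 1 of R) = (-0.7891,0.6124,0.0474)
R[2][1] = 0.0474

0.047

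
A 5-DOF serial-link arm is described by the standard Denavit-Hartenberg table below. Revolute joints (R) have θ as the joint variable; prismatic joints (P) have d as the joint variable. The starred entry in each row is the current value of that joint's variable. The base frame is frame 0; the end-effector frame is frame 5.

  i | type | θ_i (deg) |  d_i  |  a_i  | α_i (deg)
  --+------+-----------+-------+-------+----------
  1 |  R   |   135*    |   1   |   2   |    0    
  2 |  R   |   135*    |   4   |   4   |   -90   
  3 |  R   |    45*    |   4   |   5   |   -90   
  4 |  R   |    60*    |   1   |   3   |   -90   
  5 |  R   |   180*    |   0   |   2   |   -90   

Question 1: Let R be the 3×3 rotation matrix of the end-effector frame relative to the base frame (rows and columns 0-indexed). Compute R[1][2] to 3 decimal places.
End-effector z-axis (col 2 of R) = (0.0000,0.7071,-0.7071)
R[1][2] = 0.7071

0.707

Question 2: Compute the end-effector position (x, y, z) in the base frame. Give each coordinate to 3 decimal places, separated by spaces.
after link 1: o_1 = (-1.4142, 1.4142, 1.0000)
after link 2: o_2 = (-1.4142, -2.5858, 5.0000)
after link 3: o_3 = (2.5858, -6.1213, 1.4645)
after link 4: o_4 = (-0.0123, -6.4749, -0.3033)
after link 5: o_5 = (1.7198, -5.7678, 0.4038)

1.720 -5.768 0.404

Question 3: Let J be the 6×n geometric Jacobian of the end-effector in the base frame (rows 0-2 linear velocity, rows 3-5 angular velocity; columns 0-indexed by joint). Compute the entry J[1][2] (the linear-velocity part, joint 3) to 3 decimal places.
axis z_2 = (1.0000,-0.0000,0.0000); lever o_n−o_2 = (3.1340,-3.1820,-4.5962)
cross product → J_v[:, 2] = (0.0000,4.5962,-3.1820)
J_ω[:, 2] = z_2
entry J[1][2] = 4.5962

4.596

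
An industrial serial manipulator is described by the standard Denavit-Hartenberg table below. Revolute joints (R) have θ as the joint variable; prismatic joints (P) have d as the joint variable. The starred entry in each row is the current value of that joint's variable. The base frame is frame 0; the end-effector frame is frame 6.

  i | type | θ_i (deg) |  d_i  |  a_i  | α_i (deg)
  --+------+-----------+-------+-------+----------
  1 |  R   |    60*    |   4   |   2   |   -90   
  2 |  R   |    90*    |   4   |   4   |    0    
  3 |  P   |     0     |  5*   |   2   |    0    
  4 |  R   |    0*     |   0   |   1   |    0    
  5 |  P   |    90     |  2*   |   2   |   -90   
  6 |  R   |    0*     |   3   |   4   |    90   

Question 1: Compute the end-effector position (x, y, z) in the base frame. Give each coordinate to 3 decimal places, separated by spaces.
after link 1: o_1 = (1.0000, 1.7321, 4.0000)
after link 2: o_2 = (-2.4641, 3.7321, 0.0000)
after link 3: o_3 = (-6.7942, 6.2321, -2.0000)
after link 4: o_4 = (-6.7942, 6.2321, -3.0000)
after link 5: o_5 = (-9.5263, 5.5000, -3.0000)
after link 6: o_6 = (-11.5263, 2.0359, -0.0000)

-11.526 2.036 -0.000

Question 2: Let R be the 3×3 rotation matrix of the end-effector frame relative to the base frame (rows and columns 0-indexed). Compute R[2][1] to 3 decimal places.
End-effector y-axis (col 1 of R) = (-0.0000,-0.0000,1.0000)
R[2][1] = 1.0000

1.000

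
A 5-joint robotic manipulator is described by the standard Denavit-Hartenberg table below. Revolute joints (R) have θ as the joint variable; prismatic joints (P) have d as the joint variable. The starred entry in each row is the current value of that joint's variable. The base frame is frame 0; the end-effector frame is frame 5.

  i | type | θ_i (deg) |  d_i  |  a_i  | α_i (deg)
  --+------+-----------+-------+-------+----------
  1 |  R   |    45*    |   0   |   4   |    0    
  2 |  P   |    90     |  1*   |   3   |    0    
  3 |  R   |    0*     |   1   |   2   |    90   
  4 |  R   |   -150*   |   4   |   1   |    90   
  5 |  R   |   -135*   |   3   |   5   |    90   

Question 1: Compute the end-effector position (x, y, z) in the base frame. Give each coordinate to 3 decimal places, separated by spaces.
-0.871 7.184 5.866

after link 1: o_1 = (2.8284, 2.8284, 0.0000)
after link 2: o_2 = (0.7071, 4.9497, 1.0000)
after link 3: o_3 = (-0.7071, 6.3640, 2.0000)
after link 4: o_4 = (2.7337, 8.5800, 1.5000)
after link 5: o_5 = (-0.8707, 7.1844, 5.8658)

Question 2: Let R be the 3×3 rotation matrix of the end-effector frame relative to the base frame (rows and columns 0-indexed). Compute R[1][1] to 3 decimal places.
End-effector y-axis (col 1 of R) = (0.3536,-0.3536,0.8660)
R[1][1] = -0.3536

-0.354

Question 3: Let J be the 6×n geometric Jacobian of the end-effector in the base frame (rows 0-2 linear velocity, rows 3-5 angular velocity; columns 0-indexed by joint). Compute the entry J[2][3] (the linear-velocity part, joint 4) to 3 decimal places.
0.696

axis z_3 = (0.7071,0.7071,0.0000); lever o_n−o_3 = (-0.1636,0.8205,3.8658)
cross product → J_v[:, 3] = (2.7336,-2.7336,0.6958)
J_ω[:, 3] = z_3
entry J[2][3] = 0.6958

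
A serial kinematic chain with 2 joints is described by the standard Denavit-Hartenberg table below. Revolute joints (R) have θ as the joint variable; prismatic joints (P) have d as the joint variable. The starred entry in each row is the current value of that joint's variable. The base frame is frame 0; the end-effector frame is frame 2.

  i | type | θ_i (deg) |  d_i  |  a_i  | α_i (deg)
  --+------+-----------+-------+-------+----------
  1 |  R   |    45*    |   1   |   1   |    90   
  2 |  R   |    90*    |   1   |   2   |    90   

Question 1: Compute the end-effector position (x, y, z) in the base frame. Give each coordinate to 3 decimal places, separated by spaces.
after link 1: o_1 = (0.7071, 0.7071, 1.0000)
after link 2: o_2 = (1.4142, 0.0000, 3.0000)

1.414 0.000 3.000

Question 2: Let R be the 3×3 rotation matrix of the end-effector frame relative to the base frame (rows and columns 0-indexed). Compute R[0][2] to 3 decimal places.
End-effector z-axis (col 2 of R) = (0.7071,0.7071,-0.0000)
R[0][2] = 0.7071

0.707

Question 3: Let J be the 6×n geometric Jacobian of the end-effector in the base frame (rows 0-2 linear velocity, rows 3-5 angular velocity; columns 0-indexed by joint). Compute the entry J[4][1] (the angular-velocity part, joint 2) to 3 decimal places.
axis z_1 = (0.7071,-0.7071,0.0000); lever o_n−o_1 = (0.7071,-0.7071,2.0000)
cross product → J_v[:, 1] = (-1.4142,-1.4142,0.0000)
J_ω[:, 1] = z_1
entry J[4][1] = -0.7071

-0.707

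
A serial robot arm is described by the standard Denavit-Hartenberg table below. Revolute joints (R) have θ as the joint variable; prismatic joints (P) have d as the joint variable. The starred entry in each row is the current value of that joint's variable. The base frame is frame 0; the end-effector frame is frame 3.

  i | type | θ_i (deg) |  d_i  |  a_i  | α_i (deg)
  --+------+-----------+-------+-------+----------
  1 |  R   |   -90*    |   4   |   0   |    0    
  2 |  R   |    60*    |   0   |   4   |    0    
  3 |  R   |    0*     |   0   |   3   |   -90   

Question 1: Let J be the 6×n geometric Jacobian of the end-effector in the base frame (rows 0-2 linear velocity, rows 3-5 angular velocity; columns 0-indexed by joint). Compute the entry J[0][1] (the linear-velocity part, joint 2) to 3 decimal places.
3.500

axis z_1 = (0.0000,0.0000,1.0000); lever o_n−o_1 = (6.0622,-3.5000,0.0000)
cross product → J_v[:, 1] = (3.5000,6.0622,-0.0000)
J_ω[:, 1] = z_1
entry J[0][1] = 3.5000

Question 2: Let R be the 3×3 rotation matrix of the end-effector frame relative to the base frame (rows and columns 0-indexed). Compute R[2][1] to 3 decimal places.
-1.000

End-effector y-axis (col 1 of R) = (0.0000,0.0000,-1.0000)
R[2][1] = -1.0000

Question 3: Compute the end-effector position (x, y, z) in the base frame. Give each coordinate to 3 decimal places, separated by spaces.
after link 1: o_1 = (0.0000, 0.0000, 4.0000)
after link 2: o_2 = (3.4641, -2.0000, 4.0000)
after link 3: o_3 = (6.0622, -3.5000, 4.0000)

6.062 -3.500 4.000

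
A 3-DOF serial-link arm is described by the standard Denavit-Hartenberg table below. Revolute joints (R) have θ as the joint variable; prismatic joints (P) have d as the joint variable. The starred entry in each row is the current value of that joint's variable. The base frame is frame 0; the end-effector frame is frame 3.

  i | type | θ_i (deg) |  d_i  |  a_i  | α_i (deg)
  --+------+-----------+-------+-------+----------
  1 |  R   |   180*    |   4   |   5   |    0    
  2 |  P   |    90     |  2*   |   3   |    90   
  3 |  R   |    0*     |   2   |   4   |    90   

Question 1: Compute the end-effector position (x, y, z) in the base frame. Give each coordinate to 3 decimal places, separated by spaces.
after link 1: o_1 = (-5.0000, 0.0000, 4.0000)
after link 2: o_2 = (-5.0000, -3.0000, 6.0000)
after link 3: o_3 = (-7.0000, -7.0000, 6.0000)

-7.000 -7.000 6.000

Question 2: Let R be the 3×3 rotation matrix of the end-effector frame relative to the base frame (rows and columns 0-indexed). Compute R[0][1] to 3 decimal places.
End-effector y-axis (col 1 of R) = (-1.0000,0.0000,0.0000)
R[0][1] = -1.0000

-1.000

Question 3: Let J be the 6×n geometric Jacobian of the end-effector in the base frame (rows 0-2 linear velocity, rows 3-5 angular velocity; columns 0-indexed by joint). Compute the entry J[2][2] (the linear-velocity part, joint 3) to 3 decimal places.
axis z_2 = (-1.0000,0.0000,0.0000); lever o_n−o_2 = (-2.0000,-4.0000,0.0000)
cross product → J_v[:, 2] = (0.0000,-0.0000,4.0000)
J_ω[:, 2] = z_2
entry J[2][2] = 4.0000

4.000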